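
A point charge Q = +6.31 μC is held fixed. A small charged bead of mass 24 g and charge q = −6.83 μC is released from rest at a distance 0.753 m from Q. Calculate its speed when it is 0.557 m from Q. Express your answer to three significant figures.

Only the electrostatic force acts, so mechanical energy is conserved: ½mv² = U₁ − U₂ = kQq(1/r₁ − 1/r₂).
U₁ − U₂ = (8.99×10⁹ N·m²/C²)(6.31×10⁻⁶ C)(-6.83×10⁻⁶ C)(1/0.753 − 1/0.557) = 0.181 J.
v = √(2·0.181/0.0240) = 3.88 m/s.

3.88 m/s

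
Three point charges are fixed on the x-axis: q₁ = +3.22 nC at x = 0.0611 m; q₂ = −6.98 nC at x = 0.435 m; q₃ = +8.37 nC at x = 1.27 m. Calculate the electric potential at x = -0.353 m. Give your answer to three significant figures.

Electric potential is a scalar, so the contributions from each charge add algebraically: V = Σ kqᵢ/rᵢ.
Distances from the field point to each charge: r₁ = 0.414 m, r₂ = 0.788 m, r₃ = 1.62 m.
V = k[(3.22×10⁻⁹)/(0.414) + (-6.98×10⁻⁹)/(0.788) + (8.37×10⁻⁹)/(1.62)] = 36.6 V.

36.6 V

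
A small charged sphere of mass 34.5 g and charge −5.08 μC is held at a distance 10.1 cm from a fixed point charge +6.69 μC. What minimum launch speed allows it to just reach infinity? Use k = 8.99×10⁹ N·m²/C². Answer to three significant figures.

To just escape, total mechanical energy must reach zero at infinity: ½mv²_min + U = 0, so ½mv²_min = −U = |kQq|/r.
|U| = |kQq|/r = (8.99×10⁹ N·m²/C²)(6.69×10⁻⁶)(5.08×10⁻⁶)/(0.101) = 3.03 J.
v_min = √(2|U|/m) = √(2·3.03/0.0345) = 13.2 m/s.

13.2 m/s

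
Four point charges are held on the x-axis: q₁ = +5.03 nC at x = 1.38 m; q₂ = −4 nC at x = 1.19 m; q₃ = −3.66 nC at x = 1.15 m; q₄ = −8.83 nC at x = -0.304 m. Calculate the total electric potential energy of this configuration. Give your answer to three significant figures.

1.79×10⁻⁶ J

The work to assemble the configuration equals its total potential energy, U = Σ kqᵢqⱼ/rᵢⱼ over all pairs.
Pair separations: r₁₂ = 0.190 m, r₁₃ = 0.230 m, r₁₄ = 1.68 m, r₂₃ = 0.0400 m, r₂₄ = 1.49 m, r₃₄ = 1.45 m.
Summing all 6 pair terms gives U = 1.79×10⁻⁶ J.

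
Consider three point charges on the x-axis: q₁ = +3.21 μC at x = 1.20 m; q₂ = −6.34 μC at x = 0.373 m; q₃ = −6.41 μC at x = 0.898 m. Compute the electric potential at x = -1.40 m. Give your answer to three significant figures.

The total potential is the scalar sum of each charge's contribution, V = Σ kqᵢ/rᵢ.
Distances from the field point to each charge: r₁ = 2.60 m, r₂ = 1.77 m, r₃ = 2.30 m.
V = k[(3.21×10⁻⁶)/(2.60) + (-6.34×10⁻⁶)/(1.77) + (-6.41×10⁻⁶)/(2.30)] = -4.61×10⁴ V.

-4.61×10⁴ V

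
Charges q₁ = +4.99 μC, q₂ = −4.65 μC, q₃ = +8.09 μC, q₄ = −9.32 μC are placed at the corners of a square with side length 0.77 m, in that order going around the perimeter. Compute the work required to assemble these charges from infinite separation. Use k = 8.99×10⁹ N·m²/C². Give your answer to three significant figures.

-1.44 J

The work to assemble the configuration equals its total potential energy, U = Σ kqᵢqⱼ/rᵢⱼ over all pairs.
The four side pairs have separation 0.770 m and the two diagonal pairs 1.09 m.
Summing all 6 pair terms gives U = -1.44 J.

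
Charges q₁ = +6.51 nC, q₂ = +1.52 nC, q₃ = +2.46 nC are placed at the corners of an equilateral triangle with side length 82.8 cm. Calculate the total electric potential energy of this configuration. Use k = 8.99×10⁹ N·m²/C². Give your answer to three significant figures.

The work to assemble the configuration equals its total potential energy, U = Σ kqᵢqⱼ/rᵢⱼ over all pairs.
All three pair separations equal the side length, 0.828 m.
U = (1.07×10⁻⁷) + (1.74×10⁻⁷) + (4.06×10⁻⁸) = 3.22×10⁻⁷ J.

3.22×10⁻⁷ J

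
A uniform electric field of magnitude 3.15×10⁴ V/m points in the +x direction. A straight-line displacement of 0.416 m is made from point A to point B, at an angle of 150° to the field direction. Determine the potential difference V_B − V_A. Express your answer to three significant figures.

Only the component of displacement along E changes the potential: ΔV = −E·d·cosθ.
ΔV = −(3.15×10⁴ V/m)(0.416 m)cos150° = 1.13×10⁴ V.

1.13×10⁴ V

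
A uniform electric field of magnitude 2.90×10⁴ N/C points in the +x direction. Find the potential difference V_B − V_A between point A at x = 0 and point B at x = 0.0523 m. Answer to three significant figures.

-1520 V

In a uniform field, potential decreases in the direction of E: V_B − V_A = −E·Δx.
V_B − V_A = −(2.90×10⁴ V/m)(0.0523 m) = -1520 V.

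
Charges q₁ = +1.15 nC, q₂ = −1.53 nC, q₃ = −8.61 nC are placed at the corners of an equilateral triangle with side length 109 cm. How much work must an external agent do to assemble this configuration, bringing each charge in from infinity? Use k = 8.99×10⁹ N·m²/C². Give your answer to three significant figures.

The work to assemble the configuration equals its total potential energy, U = Σ kqᵢqⱼ/rᵢⱼ over all pairs.
All three pair separations equal the side length, 1.09 m.
U = (-1.45×10⁻⁸) + (-8.17×10⁻⁸) + (1.09×10⁻⁷) = 1.25×10⁻⁸ J.

1.25×10⁻⁸ J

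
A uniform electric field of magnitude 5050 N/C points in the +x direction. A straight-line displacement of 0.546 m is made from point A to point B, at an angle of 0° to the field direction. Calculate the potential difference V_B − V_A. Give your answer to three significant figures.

Only the component of displacement along E changes the potential: ΔV = −E·d·cosθ.
ΔV = −(5050 V/m)(0.546 m)cos0° = -2760 V.

-2760 V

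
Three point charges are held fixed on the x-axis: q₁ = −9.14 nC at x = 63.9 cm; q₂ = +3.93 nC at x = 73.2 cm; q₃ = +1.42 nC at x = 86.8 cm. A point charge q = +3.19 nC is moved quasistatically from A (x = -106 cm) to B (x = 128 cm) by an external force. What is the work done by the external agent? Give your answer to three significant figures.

-3.41×10⁻⁸ J

For quasistatic motion the external work equals the change in potential energy: W_ext = qΔV = q(V_B − V_A).
At A: distances to the source charges are 1.70 m, 1.79 m, 1.93 m; V_A = Σ kqᵢ/rᵢ = -22.0 V.
At B: distances to the source charges are 0.641 m, 0.548 m, 0.412 m; V_B = Σ kqᵢ/rᵢ = -32.7 V.
ΔV = V_B − V_A = -10.7 V.
W_ext = qΔV = (3.19×10⁻⁹ C)(-10.7 V) = -3.41×10⁻⁸ J.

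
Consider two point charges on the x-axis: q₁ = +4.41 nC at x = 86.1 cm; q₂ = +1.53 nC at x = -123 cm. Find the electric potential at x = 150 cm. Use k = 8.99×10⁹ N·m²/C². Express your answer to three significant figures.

67.1 V

The total potential is the scalar sum of each charge's contribution, V = Σ kqᵢ/rᵢ.
Distances from the field point to each charge: r₁ = 0.639 m, r₂ = 2.73 m.
V = k[(4.41×10⁻⁹)/(0.639) + (1.53×10⁻⁹)/(2.73)] = 67.1 V.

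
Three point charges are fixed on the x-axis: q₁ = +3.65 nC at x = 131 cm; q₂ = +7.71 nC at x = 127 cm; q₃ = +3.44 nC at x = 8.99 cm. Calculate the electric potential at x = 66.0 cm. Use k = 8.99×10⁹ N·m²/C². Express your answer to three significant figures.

Electric potential is a scalar, so the contributions from each charge add algebraically: V = Σ kqᵢ/rᵢ.
Distances from the field point to each charge: r₁ = 0.650 m, r₂ = 0.610 m, r₃ = 0.570 m.
V = k[(3.65×10⁻⁹)/(0.650) + (7.71×10⁻⁹)/(0.610) + (3.44×10⁻⁹)/(0.570)] = 218 V.

218 V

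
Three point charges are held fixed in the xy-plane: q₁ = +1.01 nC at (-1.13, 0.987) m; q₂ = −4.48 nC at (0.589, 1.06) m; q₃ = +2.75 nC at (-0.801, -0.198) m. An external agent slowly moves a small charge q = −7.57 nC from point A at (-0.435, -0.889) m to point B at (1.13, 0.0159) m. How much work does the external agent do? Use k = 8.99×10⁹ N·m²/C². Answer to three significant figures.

For quasistatic motion the external work equals the change in potential energy: W_ext = qΔV = q(V_B − V_A).
At A: distances to the source charges are 2.00 m, 2.20 m, 0.782 m; V_A = Σ kqᵢ/rᵢ = 17.9 V.
At B: distances to the source charges are 2.46 m, 1.18 m, 1.94 m; V_B = Σ kqᵢ/rᵢ = -17.8 V.
ΔV = V_B − V_A = -35.7 V.
W_ext = qΔV = (-7.57×10⁻⁹ C)(-35.7 V) = 2.70×10⁻⁷ J.

2.70×10⁻⁷ J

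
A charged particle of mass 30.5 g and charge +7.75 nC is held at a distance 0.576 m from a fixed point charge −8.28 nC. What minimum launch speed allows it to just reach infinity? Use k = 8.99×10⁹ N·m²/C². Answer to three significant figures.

8.10×10⁻³ m/s

To just escape, total mechanical energy must reach zero at infinity: ½mv²_min + U = 0, so ½mv²_min = −U = |kQq|/r.
|U| = |kQq|/r = (8.99×10⁹ N·m²/C²)(8.28×10⁻⁹)(7.75×10⁻⁹)/(0.576) = 1.00×10⁻⁶ J.
v_min = √(2|U|/m) = √(2·1.00×10⁻⁶/0.0305) = 8.10×10⁻³ m/s.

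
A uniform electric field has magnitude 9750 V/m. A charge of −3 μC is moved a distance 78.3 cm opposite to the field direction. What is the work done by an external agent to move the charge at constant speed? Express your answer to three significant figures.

-0.0229 J

The potential change for a displacement 78.3 cm opposite to the field direction is ΔV = +Ed = 7630 V.
W_ext = qΔV = -0.0229 J.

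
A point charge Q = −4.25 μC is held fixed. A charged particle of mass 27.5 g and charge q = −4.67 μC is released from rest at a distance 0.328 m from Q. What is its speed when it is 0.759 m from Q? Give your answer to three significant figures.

4.74 m/s

Only the electrostatic force acts, so mechanical energy is conserved: ½mv² = U₁ − U₂ = kQq(1/r₁ − 1/r₂).
U₁ − U₂ = (8.99×10⁹ N·m²/C²)(-4.25×10⁻⁶ C)(-4.67×10⁻⁶ C)(1/0.328 − 1/0.759) = 0.309 J.
v = √(2·0.309/0.0275) = 4.74 m/s.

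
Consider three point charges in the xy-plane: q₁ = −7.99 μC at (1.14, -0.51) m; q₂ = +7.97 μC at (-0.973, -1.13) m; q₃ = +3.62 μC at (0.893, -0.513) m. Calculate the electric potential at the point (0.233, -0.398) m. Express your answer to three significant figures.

2.08×10⁴ V

Electric potential is a scalar, so the contributions from each charge add algebraically: V = Σ kqᵢ/rᵢ.
Distances from the field point to each charge: r₁ = 0.914 m, r₂ = 1.41 m, r₃ = 0.670 m.
V = k[(-7.99×10⁻⁶)/(0.914) + (7.97×10⁻⁶)/(1.41) + (3.62×10⁻⁶)/(0.670)] = 2.08×10⁴ V.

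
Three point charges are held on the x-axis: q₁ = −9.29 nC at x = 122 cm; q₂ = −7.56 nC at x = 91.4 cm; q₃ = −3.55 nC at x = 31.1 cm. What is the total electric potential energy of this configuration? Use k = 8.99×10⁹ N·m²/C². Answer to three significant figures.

The work to assemble the configuration equals its total potential energy, U = Σ kqᵢqⱼ/rᵢⱼ over all pairs.
Pair separations: r₁₂ = 0.306 m, r₁₃ = 0.909 m, r₂₃ = 0.603 m.
U = (2.06×10⁻⁶) + (3.26×10⁻⁷) + (4.00×10⁻⁷) = 2.79×10⁻⁶ J.

2.79×10⁻⁶ J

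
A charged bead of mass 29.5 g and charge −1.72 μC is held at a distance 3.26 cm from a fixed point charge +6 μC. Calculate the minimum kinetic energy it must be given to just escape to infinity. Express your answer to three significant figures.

To just escape, total mechanical energy must reach zero at infinity: ½mv²_min + U = 0, so ½mv²_min = −U = |kQq|/r.
|U| = |kQq|/r = (8.99×10⁹ N·m²/C²)(6.00×10⁻⁶)(1.72×10⁻⁶)/(0.0326) = 2.85 J.

2.85 J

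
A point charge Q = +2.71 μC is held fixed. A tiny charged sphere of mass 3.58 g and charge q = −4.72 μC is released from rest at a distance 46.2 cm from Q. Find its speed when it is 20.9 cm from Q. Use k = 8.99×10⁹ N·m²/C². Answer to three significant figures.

Only the electrostatic force acts, so mechanical energy is conserved: ½mv² = U₁ − U₂ = kQq(1/r₁ − 1/r₂).
U₁ − U₂ = (8.99×10⁹ N·m²/C²)(2.71×10⁻⁶ C)(-4.72×10⁻⁶ C)(1/0.462 − 1/0.209) = 0.301 J.
v = √(2·0.301/3.58×10⁻³) = 13.0 m/s.

13.0 m/s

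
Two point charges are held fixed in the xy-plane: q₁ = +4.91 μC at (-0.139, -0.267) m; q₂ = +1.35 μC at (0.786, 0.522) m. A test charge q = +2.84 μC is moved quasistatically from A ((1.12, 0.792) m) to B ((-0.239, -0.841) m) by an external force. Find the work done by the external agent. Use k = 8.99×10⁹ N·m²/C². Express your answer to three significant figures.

0.0789 J

For quasistatic motion the external work equals the change in potential energy: W_ext = qΔV = q(V_B − V_A).
At A: distances to the source charges are 1.65 m, 0.429 m; V_A = Σ kqᵢ/rᵢ = 5.51×10⁴ V.
At B: distances to the source charges are 0.583 m, 1.71 m; V_B = Σ kqᵢ/rᵢ = 8.29×10⁴ V.
ΔV = V_B − V_A = 2.78×10⁴ V.
W_ext = qΔV = (2.84×10⁻⁶ C)(2.78×10⁴ V) = 0.0789 J.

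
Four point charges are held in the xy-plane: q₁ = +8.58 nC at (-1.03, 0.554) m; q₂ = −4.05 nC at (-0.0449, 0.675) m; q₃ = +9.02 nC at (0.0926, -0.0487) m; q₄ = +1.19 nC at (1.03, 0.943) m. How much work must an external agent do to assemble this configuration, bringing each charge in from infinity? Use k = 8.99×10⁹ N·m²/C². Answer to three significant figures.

The work to assemble the configuration equals its total potential energy, U = Σ kqᵢqⱼ/rᵢⱼ over all pairs.
Pair separations: r₁₂ = 0.993 m, r₁₃ = 1.27 m, r₁₄ = 2.10 m, r₂₃ = 0.737 m, r₂₄ = 1.11 m, r₃₄ = 1.36 m.
Summing all 6 pair terms gives U = -1.39×10⁻⁷ J.

-1.39×10⁻⁷ J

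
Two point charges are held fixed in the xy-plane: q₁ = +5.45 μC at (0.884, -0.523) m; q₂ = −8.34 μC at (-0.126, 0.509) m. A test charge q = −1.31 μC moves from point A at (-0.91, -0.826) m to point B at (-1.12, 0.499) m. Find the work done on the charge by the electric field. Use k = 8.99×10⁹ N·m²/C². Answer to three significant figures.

The work done by the electric force is W_field = −ΔU = −q(V_B − V_A) = q(V_A − V_B).
At A: distances to the source charges are 1.82 m, 1.55 m; V_A = Σ kqᵢ/rᵢ = -2.15×10⁴ V.
At B: distances to the source charges are 2.25 m, 0.994 m; V_B = Σ kqᵢ/rᵢ = -5.36×10⁴ V.
ΔV = V_B − V_A = -3.21×10⁴ V.
W_field = −qΔV = −(-1.31×10⁻⁶ C)(-3.21×10⁴ V) = -0.0421 J.

-0.0421 J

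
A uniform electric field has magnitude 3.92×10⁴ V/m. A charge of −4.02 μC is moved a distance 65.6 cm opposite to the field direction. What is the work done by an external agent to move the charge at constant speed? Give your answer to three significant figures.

-0.103 J

The potential change for a displacement 65.6 cm opposite to the field direction is ΔV = +Ed = 2.57×10⁴ V.
W_ext = qΔV = -0.103 J.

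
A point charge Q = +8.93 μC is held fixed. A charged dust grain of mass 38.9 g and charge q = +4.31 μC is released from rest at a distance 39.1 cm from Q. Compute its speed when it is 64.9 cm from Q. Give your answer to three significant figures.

Only the electrostatic force acts, so mechanical energy is conserved: ½mv² = U₁ − U₂ = kQq(1/r₁ − 1/r₂).
U₁ − U₂ = (8.99×10⁹ N·m²/C²)(8.93×10⁻⁶ C)(4.31×10⁻⁶ C)(1/0.391 − 1/0.649) = 0.352 J.
v = √(2·0.352/0.0389) = 4.25 m/s.

4.25 m/s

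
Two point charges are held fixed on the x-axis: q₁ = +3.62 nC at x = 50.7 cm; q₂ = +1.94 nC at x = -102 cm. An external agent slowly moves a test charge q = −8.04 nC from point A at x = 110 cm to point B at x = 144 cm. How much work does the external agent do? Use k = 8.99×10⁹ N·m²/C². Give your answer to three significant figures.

1.70×10⁻⁷ J

For quasistatic motion the external work equals the change in potential energy: W_ext = qΔV = q(V_B − V_A).
At A: distances to the source charges are 0.593 m, 2.12 m; V_A = Σ kqᵢ/rᵢ = 63.1 V.
At B: distances to the source charges are 0.933 m, 2.46 m; V_B = Σ kqᵢ/rᵢ = 42.0 V.
ΔV = V_B − V_A = -21.1 V.
W_ext = qΔV = (-8.04×10⁻⁹ C)(-21.1 V) = 1.70×10⁻⁷ J.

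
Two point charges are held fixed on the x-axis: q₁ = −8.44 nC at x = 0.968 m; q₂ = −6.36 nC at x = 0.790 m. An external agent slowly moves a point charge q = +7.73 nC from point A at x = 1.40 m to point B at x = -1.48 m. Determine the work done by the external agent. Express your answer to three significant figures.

For quasistatic motion the external work equals the change in potential energy: W_ext = qΔV = q(V_B − V_A).
At A: distances to the source charges are 0.432 m, 0.610 m; V_A = Σ kqᵢ/rᵢ = -269 V.
At B: distances to the source charges are 2.45 m, 2.27 m; V_B = Σ kqᵢ/rᵢ = -56.2 V.
ΔV = V_B − V_A = 213 V.
W_ext = qΔV = (7.73×10⁻⁹ C)(213 V) = 1.65×10⁻⁶ J.

1.65×10⁻⁶ J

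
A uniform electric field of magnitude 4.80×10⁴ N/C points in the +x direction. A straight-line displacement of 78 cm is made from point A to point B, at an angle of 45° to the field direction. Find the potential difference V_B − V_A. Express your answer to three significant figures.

Only the component of displacement along E changes the potential: ΔV = −E·d·cosθ.
ΔV = −(4.80×10⁴ V/m)(0.780 m)cos45° = -2.65×10⁴ V.

-2.65×10⁴ V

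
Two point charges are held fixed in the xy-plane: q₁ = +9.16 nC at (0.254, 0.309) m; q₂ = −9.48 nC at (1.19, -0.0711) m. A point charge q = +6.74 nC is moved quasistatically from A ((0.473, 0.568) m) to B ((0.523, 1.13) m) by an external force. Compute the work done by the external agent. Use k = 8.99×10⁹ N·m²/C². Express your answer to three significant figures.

-8.14×10⁻⁷ J

For quasistatic motion the external work equals the change in potential energy: W_ext = qΔV = q(V_B − V_A).
At A: distances to the source charges are 0.339 m, 0.960 m; V_A = Σ kqᵢ/rᵢ = 154 V.
At B: distances to the source charges are 0.864 m, 1.37 m; V_B = Σ kqᵢ/rᵢ = 33.3 V.
ΔV = V_B − V_A = -121 V.
W_ext = qΔV = (6.74×10⁻⁹ C)(-121 V) = -8.14×10⁻⁷ J.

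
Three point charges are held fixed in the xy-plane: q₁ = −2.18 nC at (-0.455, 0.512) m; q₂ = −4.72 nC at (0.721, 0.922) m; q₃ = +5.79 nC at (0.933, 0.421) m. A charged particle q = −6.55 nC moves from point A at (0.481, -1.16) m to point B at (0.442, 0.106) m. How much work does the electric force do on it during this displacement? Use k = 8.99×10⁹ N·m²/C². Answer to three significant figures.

The work done by the electric force is W_field = −ΔU = −q(V_B − V_A) = q(V_A − V_B).
At A: distances to the source charges are 1.92 m, 2.10 m, 1.64 m; V_A = Σ kqᵢ/rᵢ = 1.18 V.
At B: distances to the source charges are 0.985 m, 0.862 m, 0.583 m; V_B = Σ kqᵢ/rᵢ = 20.1 V.
ΔV = V_B − V_A = 18.9 V.
W_field = −qΔV = −(-6.55×10⁻⁹ C)(18.9 V) = 1.24×10⁻⁷ J.

1.24×10⁻⁷ J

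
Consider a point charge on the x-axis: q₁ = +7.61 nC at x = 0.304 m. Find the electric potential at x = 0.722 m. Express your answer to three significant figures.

164 V

The total potential is the scalar sum of each charge's contribution, V = Σ kqᵢ/rᵢ.
V = k[(7.61×10⁻⁹)/(0.418)] = 164 V.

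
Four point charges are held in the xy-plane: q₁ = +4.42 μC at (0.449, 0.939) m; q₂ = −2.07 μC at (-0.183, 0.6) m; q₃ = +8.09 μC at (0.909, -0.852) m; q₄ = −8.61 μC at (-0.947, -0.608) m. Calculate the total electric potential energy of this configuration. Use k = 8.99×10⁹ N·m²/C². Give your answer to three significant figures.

The assembly work is the sum of pairwise potential energies, U = Σ_{i<j} kqᵢqⱼ/rᵢⱼ.
Pair separations: r₁₂ = 0.717 m, r₁₃ = 1.85 m, r₁₄ = 2.08 m, r₂₃ = 1.82 m, r₂₄ = 1.43 m, r₃₄ = 1.87 m.
Summing all 6 pair terms gives U = -0.410 J.

-0.410 J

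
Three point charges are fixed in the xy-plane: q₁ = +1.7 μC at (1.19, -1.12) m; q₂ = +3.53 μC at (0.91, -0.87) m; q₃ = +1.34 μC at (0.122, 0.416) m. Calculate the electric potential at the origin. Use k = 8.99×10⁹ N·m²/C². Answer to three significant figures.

The total potential is the scalar sum of each charge's contribution, V = Σ kqᵢ/rᵢ.
Distances from the field point to each charge: r₁ = 1.63 m, r₂ = 1.26 m, r₃ = 0.434 m.
V = k[(1.70×10⁻⁶)/(1.63) + (3.53×10⁻⁶)/(1.26) + (1.34×10⁻⁶)/(0.434)] = 6.23×10⁴ V.

6.23×10⁴ V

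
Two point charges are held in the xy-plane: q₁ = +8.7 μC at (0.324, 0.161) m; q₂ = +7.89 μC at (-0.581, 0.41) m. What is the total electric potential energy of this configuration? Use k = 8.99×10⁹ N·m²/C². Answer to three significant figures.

The work to assemble the configuration equals its total potential energy, U = Σ kqᵢqⱼ/rᵢⱼ over all pairs.
Pair separations: r₁₂ = 0.939 m.
U = (0.657) = 0.657 J.

0.657 J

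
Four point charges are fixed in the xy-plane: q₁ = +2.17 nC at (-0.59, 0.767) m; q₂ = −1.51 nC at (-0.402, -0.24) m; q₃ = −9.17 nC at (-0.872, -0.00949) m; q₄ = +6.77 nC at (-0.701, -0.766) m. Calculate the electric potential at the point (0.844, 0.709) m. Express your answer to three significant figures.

-10.9 V

The total potential is the scalar sum of each charge's contribution, V = Σ kqᵢ/rᵢ.
Distances from the field point to each charge: r₁ = 1.44 m, r₂ = 1.57 m, r₃ = 1.86 m, r₄ = 2.14 m.
V = k[(2.17×10⁻⁹)/(1.44) + (-1.51×10⁻⁹)/(1.57) + (-9.17×10⁻⁹)/(1.86) + (6.77×10⁻⁹)/(2.14)] = -10.9 V.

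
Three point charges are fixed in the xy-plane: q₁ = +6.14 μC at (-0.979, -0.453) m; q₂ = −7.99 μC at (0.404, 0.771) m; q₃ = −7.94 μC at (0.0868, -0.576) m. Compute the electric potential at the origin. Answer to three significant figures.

The total potential is the scalar sum of each charge's contribution, V = Σ kqᵢ/rᵢ.
Distances from the field point to each charge: r₁ = 1.08 m, r₂ = 0.870 m, r₃ = 0.583 m.
V = k[(6.14×10⁻⁶)/(1.08) + (-7.99×10⁻⁶)/(0.870) + (-7.94×10⁻⁶)/(0.583)] = -1.54×10⁵ V.

-1.54×10⁵ V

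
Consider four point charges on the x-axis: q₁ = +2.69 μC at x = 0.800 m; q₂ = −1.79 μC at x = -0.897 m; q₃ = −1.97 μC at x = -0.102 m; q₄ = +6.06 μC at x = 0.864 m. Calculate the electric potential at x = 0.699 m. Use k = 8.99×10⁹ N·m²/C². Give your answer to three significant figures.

The total potential is the scalar sum of each charge's contribution, V = Σ kqᵢ/rᵢ.
Distances from the field point to each charge: r₁ = 0.101 m, r₂ = 1.60 m, r₃ = 0.801 m, r₄ = 0.165 m.
V = k[(2.69×10⁻⁶)/(0.101) + (-1.79×10⁻⁶)/(1.60) + (-1.97×10⁻⁶)/(0.801) + (6.06×10⁻⁶)/(0.165)] = 5.37×10⁵ V.

5.37×10⁵ V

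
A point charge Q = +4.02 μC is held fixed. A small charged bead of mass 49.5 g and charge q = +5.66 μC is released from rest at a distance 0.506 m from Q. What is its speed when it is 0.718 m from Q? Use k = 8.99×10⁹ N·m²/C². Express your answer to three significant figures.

Only the electrostatic force acts, so mechanical energy is conserved: ½mv² = U₁ − U₂ = kQq(1/r₁ − 1/r₂).
U₁ − U₂ = (8.99×10⁹ N·m²/C²)(4.02×10⁻⁶ C)(5.66×10⁻⁶ C)(1/0.506 − 1/0.718) = 0.119 J.
v = √(2·0.119/0.0495) = 2.20 m/s.

2.20 m/s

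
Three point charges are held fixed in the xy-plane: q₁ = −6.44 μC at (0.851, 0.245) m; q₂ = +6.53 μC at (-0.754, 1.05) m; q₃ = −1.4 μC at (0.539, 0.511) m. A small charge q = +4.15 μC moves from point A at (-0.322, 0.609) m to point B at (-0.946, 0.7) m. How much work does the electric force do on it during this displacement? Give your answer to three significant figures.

-0.307 J

The work done by the electric force is W_field = −ΔU = −q(V_B − V_A) = q(V_A − V_B).
At A: distances to the source charges are 1.23 m, 0.617 m, 0.867 m; V_A = Σ kqᵢ/rᵢ = 3.34×10⁴ V.
At B: distances to the source charges are 1.85 m, 0.399 m, 1.50 m; V_B = Σ kqᵢ/rᵢ = 1.07×10⁵ V.
ΔV = V_B − V_A = 7.40×10⁴ V.
W_field = −qΔV = −(4.15×10⁻⁶ C)(7.40×10⁴ V) = -0.307 J.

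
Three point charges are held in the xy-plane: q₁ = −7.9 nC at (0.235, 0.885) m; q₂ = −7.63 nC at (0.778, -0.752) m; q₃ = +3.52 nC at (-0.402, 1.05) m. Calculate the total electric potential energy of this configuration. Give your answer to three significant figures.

-1.78×10⁻⁷ J

The work to assemble the configuration equals its total potential energy, U = Σ kqᵢqⱼ/rᵢⱼ over all pairs.
Pair separations: r₁₂ = 1.72 m, r₁₃ = 0.658 m, r₂₃ = 2.15 m.
U = (3.14×10⁻⁷) + (-3.80×10⁻⁷) + (-1.12×10⁻⁷) = -1.78×10⁻⁷ J.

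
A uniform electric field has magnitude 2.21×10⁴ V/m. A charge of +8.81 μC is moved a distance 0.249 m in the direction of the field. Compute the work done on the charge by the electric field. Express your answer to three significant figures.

The potential change for a displacement 0.249 m in the direction of the field is ΔV = −Ed = -5500 V.
W_field = −qΔV = 0.0485 J.

0.0485 J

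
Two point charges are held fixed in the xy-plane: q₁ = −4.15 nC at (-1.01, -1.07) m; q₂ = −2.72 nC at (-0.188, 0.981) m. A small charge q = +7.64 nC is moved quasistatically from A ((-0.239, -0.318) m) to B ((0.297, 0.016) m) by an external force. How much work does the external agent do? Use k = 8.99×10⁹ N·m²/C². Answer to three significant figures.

For quasistatic motion the external work equals the change in potential energy: W_ext = qΔV = q(V_B − V_A).
At A: distances to the source charges are 1.08 m, 1.30 m; V_A = Σ kqᵢ/rᵢ = -53.5 V.
At B: distances to the source charges are 1.70 m, 1.08 m; V_B = Σ kqᵢ/rᵢ = -44.6 V.
ΔV = V_B − V_A = 8.85 V.
W_ext = qΔV = (7.64×10⁻⁹ C)(8.85 V) = 6.76×10⁻⁸ J.

6.76×10⁻⁸ J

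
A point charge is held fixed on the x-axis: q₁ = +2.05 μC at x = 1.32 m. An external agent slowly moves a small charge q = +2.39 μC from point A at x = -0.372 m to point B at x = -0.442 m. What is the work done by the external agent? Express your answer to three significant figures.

-1.03×10⁻³ J

For quasistatic motion the external work equals the change in potential energy: W_ext = qΔV = q(V_B − V_A).
At A: distance to the source charge is 1.69 m; V_A = kq₁/r = 1.09×10⁴ V.
At B: distance to the source charge is 1.76 m; V_B = kq₁/r = 1.05×10⁴ V.
ΔV = V_B − V_A = -433 V.
W_ext = qΔV = (2.39×10⁻⁶ C)(-433 V) = -1.03×10⁻³ J.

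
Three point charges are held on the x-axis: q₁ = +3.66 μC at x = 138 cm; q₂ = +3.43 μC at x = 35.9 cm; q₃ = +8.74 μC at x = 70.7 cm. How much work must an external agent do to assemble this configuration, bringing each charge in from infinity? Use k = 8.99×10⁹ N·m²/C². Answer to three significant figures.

The work to assemble the configuration equals its total potential energy, U = Σ kqᵢqⱼ/rᵢⱼ over all pairs.
Pair separations: r₁₂ = 1.02 m, r₁₃ = 0.673 m, r₂₃ = 0.348 m.
U = (0.111) + (0.427) + (0.774) = 1.31 J.

1.31 J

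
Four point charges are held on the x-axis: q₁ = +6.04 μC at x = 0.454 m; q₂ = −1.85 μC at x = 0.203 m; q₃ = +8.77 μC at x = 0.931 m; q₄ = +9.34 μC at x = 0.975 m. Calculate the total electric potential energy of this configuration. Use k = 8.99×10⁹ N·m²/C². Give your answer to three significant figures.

17.9 J

The work to assemble the configuration equals its total potential energy, U = Σ kqᵢqⱼ/rᵢⱼ over all pairs.
Pair separations: r₁₂ = 0.251 m, r₁₃ = 0.477 m, r₁₄ = 0.521 m, r₂₃ = 0.728 m, r₂₄ = 0.772 m, r₃₄ = 0.0440 m.
Summing all 6 pair terms gives U = 17.9 J.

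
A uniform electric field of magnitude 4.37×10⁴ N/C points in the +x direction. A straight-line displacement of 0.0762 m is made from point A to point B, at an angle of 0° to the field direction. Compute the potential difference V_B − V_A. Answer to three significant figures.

-3330 V

Only the component of displacement along E changes the potential: ΔV = −E·d·cosθ.
ΔV = −(4.37×10⁴ V/m)(0.0762 m)cos0° = -3330 V.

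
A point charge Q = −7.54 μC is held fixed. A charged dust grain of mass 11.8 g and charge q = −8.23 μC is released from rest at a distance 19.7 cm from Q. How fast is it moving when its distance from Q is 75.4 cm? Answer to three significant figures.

Only the electrostatic force acts, so mechanical energy is conserved: ½mv² = U₁ − U₂ = kQq(1/r₁ − 1/r₂).
U₁ − U₂ = (8.99×10⁹ N·m²/C²)(-7.54×10⁻⁶ C)(-8.23×10⁻⁶ C)(1/0.197 − 1/0.754) = 2.09 J.
v = √(2·2.09/0.0118) = 18.8 m/s.

18.8 m/s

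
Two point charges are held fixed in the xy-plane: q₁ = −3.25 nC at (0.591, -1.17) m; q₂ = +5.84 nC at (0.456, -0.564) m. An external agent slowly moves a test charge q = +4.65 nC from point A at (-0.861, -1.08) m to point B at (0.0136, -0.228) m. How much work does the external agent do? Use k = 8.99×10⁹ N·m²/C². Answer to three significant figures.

2.37×10⁻⁷ J

For quasistatic motion the external work equals the change in potential energy: W_ext = qΔV = q(V_B − V_A).
At A: distances to the source charges are 1.45 m, 1.41 m; V_A = Σ kqᵢ/rᵢ = 17.0 V.
At B: distances to the source charges are 1.10 m, 0.556 m; V_B = Σ kqᵢ/rᵢ = 68.1 V.
ΔV = V_B − V_A = 51.0 V.
W_ext = qΔV = (4.65×10⁻⁹ C)(51.0 V) = 2.37×10⁻⁷ J.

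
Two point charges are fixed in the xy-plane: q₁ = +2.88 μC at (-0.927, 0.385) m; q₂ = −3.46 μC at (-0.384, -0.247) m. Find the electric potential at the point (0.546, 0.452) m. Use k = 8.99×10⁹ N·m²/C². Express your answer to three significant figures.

-9180 V

The total potential is the scalar sum of each charge's contribution, V = Σ kqᵢ/rᵢ.
Distances from the field point to each charge: r₁ = 1.47 m, r₂ = 1.16 m.
V = k[(2.88×10⁻⁶)/(1.47) + (-3.46×10⁻⁶)/(1.16)] = -9180 V.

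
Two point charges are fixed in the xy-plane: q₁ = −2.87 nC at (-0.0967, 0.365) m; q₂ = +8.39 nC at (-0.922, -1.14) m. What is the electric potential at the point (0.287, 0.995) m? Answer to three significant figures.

Electric potential is a scalar, so the contributions from each charge add algebraically: V = Σ kqᵢ/rᵢ.
Distances from the field point to each charge: r₁ = 0.738 m, r₂ = 2.45 m.
V = k[(-2.87×10⁻⁹)/(0.738) + (8.39×10⁻⁹)/(2.45)] = -4.24 V.

-4.24 V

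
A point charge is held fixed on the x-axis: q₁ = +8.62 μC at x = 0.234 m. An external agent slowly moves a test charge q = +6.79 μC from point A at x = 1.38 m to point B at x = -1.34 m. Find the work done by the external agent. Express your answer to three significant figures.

For quasistatic motion the external work equals the change in potential energy: W_ext = qΔV = q(V_B − V_A).
At A: distance to the source charge is 1.15 m; V_A = kq₁/r = 6.76×10⁴ V.
At B: distance to the source charge is 1.57 m; V_B = kq₁/r = 4.92×10⁴ V.
ΔV = V_B − V_A = -1.84×10⁴ V.
W_ext = qΔV = (6.79×10⁻⁶ C)(-1.84×10⁴ V) = -0.125 J.

-0.125 J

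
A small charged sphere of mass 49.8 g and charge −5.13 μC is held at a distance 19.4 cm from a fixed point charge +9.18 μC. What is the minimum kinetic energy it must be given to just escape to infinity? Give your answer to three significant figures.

2.18 J

To just escape, total mechanical energy must reach zero at infinity: ½mv²_min + U = 0, so ½mv²_min = −U = |kQq|/r.
|U| = |kQq|/r = (8.99×10⁹ N·m²/C²)(9.18×10⁻⁶)(5.13×10⁻⁶)/(0.194) = 2.18 J.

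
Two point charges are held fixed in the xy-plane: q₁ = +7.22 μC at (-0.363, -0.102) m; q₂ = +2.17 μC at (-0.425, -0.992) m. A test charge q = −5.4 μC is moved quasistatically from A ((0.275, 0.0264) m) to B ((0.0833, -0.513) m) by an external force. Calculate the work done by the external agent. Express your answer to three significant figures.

For quasistatic motion the external work equals the change in potential energy: W_ext = qΔV = q(V_B − V_A).
At A: distances to the source charges are 0.651 m, 1.24 m; V_A = Σ kqᵢ/rᵢ = 1.16×10⁵ V.
At B: distances to the source charges are 0.607 m, 0.698 m; V_B = Σ kqᵢ/rᵢ = 1.35×10⁵ V.
ΔV = V_B − V_A = 1.94×10⁴ V.
W_ext = qΔV = (-5.40×10⁻⁶ C)(1.94×10⁴ V) = -0.105 J.

-0.105 J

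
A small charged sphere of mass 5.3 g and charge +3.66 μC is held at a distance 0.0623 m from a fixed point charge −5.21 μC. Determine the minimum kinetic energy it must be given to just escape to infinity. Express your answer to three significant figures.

2.75 J

To just escape, total mechanical energy must reach zero at infinity: ½mv²_min + U = 0, so ½mv²_min = −U = |kQq|/r.
|U| = |kQq|/r = (8.99×10⁹ N·m²/C²)(5.21×10⁻⁶)(3.66×10⁻⁶)/(0.0623) = 2.75 J.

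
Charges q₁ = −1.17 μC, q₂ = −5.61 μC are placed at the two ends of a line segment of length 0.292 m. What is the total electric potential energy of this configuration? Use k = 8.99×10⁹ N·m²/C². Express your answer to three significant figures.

The work to assemble the configuration equals its total potential energy, U = Σ kqᵢqⱼ/rᵢⱼ over all pairs.
The separation is r = 0.292 m.
U = (0.202) = 0.202 J.

0.202 J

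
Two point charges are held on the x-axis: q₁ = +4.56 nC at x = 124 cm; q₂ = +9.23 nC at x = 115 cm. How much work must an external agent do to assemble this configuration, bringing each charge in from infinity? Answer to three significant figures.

4.20×10⁻⁶ J

The work to assemble the configuration equals its total potential energy, U = Σ kqᵢqⱼ/rᵢⱼ over all pairs.
Pair separations: r₁₂ = 0.0900 m.
U = (4.20×10⁻⁶) = 4.20×10⁻⁶ J.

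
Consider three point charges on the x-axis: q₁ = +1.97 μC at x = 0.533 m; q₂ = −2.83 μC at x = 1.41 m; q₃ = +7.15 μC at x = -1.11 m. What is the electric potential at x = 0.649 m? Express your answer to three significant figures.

1.56×10⁵ V

The total potential is the scalar sum of each charge's contribution, V = Σ kqᵢ/rᵢ.
Distances from the field point to each charge: r₁ = 0.116 m, r₂ = 0.761 m, r₃ = 1.76 m.
V = k[(1.97×10⁻⁶)/(0.116) + (-2.83×10⁻⁶)/(0.761) + (7.15×10⁻⁶)/(1.76)] = 1.56×10⁵ V.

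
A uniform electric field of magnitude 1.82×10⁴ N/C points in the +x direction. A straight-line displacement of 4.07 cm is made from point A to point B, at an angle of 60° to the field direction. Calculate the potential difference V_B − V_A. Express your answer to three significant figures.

Only the component of displacement along E changes the potential: ΔV = −E·d·cosθ.
ΔV = −(1.82×10⁴ V/m)(0.0407 m)cos60° = -370 V.

-370 V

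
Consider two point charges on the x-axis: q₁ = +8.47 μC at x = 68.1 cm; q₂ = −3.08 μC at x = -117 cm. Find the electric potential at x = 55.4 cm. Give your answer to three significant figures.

5.84×10⁵ V

Electric potential is a scalar, so the contributions from each charge add algebraically: V = Σ kqᵢ/rᵢ.
Distances from the field point to each charge: r₁ = 0.127 m, r₂ = 1.72 m.
V = k[(8.47×10⁻⁶)/(0.127) + (-3.08×10⁻⁶)/(1.72)] = 5.84×10⁵ V.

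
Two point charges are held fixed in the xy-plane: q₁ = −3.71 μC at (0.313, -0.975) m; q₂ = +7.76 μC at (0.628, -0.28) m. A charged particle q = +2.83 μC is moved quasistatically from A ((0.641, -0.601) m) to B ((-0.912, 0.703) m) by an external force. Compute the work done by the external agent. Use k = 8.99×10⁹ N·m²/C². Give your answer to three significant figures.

For quasistatic motion the external work equals the change in potential energy: W_ext = qΔV = q(V_B − V_A).
At A: distances to the source charges are 0.497 m, 0.321 m; V_A = Σ kqᵢ/rᵢ = 1.50×10⁵ V.
At B: distances to the source charges are 2.08 m, 1.83 m; V_B = Σ kqᵢ/rᵢ = 2.21×10⁴ V.
ΔV = V_B − V_A = -1.28×10⁵ V.
W_ext = qΔV = (2.83×10⁻⁶ C)(-1.28×10⁵ V) = -0.362 J.

-0.362 J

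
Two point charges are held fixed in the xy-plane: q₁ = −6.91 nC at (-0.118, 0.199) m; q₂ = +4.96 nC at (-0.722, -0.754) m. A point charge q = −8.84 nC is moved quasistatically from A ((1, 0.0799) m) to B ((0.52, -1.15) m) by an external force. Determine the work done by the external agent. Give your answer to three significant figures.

For quasistatic motion the external work equals the change in potential energy: W_ext = qΔV = q(V_B − V_A).
At A: distances to the source charges are 1.12 m, 1.91 m; V_A = Σ kqᵢ/rᵢ = -31.9 V.
At B: distances to the source charges are 1.49 m, 1.30 m; V_B = Σ kqᵢ/rᵢ = -7.42 V.
ΔV = V_B − V_A = 24.5 V.
W_ext = qΔV = (-8.84×10⁻⁹ C)(24.5 V) = -2.17×10⁻⁷ J.

-2.17×10⁻⁷ J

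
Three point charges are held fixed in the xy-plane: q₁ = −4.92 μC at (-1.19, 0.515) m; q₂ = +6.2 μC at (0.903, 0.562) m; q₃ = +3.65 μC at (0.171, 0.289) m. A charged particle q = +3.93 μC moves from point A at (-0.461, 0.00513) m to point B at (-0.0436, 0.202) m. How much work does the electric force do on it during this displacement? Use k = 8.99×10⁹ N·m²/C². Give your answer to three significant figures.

The work done by the electric force is W_field = −ΔU = −q(V_B − V_A) = q(V_A − V_B).
At A: distances to the source charges are 0.890 m, 1.47 m, 0.693 m; V_A = Σ kqᵢ/rᵢ = 3.55×10⁴ V.
At B: distances to the source charges are 1.19 m, 1.01 m, 0.232 m; V_B = Σ kqᵢ/rᵢ = 1.60×10⁵ V.
ΔV = V_B − V_A = 1.24×10⁵ V.
W_field = −qΔV = −(3.93×10⁻⁶ C)(1.24×10⁵ V) = -0.487 J.

-0.487 J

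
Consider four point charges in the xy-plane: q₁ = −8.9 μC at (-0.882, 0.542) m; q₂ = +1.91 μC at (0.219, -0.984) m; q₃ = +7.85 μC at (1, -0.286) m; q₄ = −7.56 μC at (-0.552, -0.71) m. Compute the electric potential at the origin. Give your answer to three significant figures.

The total potential is the scalar sum of each charge's contribution, V = Σ kqᵢ/rᵢ.
Distances from the field point to each charge: r₁ = 1.04 m, r₂ = 1.01 m, r₃ = 1.04 m, r₄ = 0.899 m.
V = k[(-8.90×10⁻⁶)/(1.04) + (1.91×10⁻⁶)/(1.01) + (7.85×10⁻⁶)/(1.04) + (-7.56×10⁻⁶)/(0.899)] = -6.80×10⁴ V.

-6.80×10⁴ V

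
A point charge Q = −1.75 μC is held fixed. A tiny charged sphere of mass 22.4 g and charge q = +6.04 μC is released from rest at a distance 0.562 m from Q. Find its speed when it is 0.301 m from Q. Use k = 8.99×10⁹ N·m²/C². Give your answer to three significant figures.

Only the electrostatic force acts, so mechanical energy is conserved: ½mv² = U₁ − U₂ = kQq(1/r₁ − 1/r₂).
U₁ − U₂ = (8.99×10⁹ N·m²/C²)(-1.75×10⁻⁶ C)(6.04×10⁻⁶ C)(1/0.562 − 1/0.301) = 0.147 J.
v = √(2·0.147/0.0224) = 3.62 m/s.

3.62 m/s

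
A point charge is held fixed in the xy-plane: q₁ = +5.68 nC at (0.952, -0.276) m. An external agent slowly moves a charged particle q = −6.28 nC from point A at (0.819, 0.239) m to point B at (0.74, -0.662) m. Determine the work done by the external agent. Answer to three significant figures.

-1.25×10⁻⁷ J

For quasistatic motion the external work equals the change in potential energy: W_ext = qΔV = q(V_B − V_A).
At A: distance to the source charge is 0.532 m; V_A = kq₁/r = 96.0 V.
At B: distance to the source charge is 0.440 m; V_B = kq₁/r = 116 V.
ΔV = V_B − V_A = 19.9 V.
W_ext = qΔV = (-6.28×10⁻⁹ C)(19.9 V) = -1.25×10⁻⁷ J.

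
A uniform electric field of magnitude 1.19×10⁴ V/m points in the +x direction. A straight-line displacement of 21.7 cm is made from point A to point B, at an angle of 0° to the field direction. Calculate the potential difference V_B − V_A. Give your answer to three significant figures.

Only the component of displacement along E changes the potential: ΔV = −E·d·cosθ.
ΔV = −(1.19×10⁴ V/m)(0.217 m)cos0° = -2580 V.

-2580 V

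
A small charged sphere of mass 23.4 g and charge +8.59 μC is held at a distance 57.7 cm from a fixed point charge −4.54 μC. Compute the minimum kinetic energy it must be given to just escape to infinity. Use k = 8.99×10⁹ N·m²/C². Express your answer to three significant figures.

To just escape, total mechanical energy must reach zero at infinity: ½mv²_min + U = 0, so ½mv²_min = −U = |kQq|/r.
|U| = |kQq|/r = (8.99×10⁹ N·m²/C²)(4.54×10⁻⁶)(8.59×10⁻⁶)/(0.577) = 0.608 J.

0.608 J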